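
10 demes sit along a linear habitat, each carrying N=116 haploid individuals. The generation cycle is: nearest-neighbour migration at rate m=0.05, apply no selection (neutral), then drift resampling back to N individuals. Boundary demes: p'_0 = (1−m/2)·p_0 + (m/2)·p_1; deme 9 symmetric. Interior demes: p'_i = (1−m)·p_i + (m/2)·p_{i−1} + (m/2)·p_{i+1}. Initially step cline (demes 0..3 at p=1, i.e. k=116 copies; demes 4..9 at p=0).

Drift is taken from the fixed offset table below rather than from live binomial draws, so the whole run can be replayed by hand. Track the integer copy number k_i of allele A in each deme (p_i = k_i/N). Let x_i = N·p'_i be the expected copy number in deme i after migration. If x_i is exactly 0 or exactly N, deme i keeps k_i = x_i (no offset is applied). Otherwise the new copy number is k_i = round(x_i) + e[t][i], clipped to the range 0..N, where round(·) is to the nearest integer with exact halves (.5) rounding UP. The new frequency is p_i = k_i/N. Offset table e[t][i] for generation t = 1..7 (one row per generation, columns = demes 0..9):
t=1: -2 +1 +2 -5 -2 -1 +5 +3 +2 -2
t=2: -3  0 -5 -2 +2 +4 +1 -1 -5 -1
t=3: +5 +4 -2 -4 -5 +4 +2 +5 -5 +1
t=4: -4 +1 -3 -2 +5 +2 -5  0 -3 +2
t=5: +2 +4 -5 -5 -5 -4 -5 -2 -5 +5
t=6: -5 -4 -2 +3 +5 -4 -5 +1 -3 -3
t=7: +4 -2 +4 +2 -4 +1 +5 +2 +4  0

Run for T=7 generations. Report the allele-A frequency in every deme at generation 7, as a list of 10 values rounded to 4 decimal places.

t=0: k=[116 116 116 116 0 0 0 0 0 0]
t=1: x=[116.0000 116.0000 116.0000 113.1000 2.9000 0.0000 0.0000 0.0000 0.0000 0.0000] k=[116 116 116 108 1 0 0 0 0 0]
t=2: x=[116.0000 116.0000 115.8000 105.5250 3.6500 0.0250 0.0000 0.0000 0.0000 0.0000] k=[116 116 111 104 6 4 0 0 0 0]
t=3: x=[116.0000 115.8750 110.9500 101.7250 8.4000 3.9500 0.1000 0.0000 0.0000 0.0000] k=[116 116 109 98 3 8 2 0 0 0]
t=4: x=[116.0000 115.8250 108.9000 95.9000 5.5000 7.7250 2.1000 0.0500 0.0000 0.0000] k=[116 116 106 94 11 10 0 0 0 0]
t=5: x=[116.0000 115.7500 105.9500 92.2250 13.0500 9.7750 0.2500 0.0000 0.0000 0.0000] k=[116 116 101 87 8 6 0 0 0 0]
t=6: x=[116.0000 115.6250 101.0250 85.3750 9.9250 5.9000 0.1500 0.0000 0.0000 0.0000] k=[116 112 99 88 15 2 0 0 0 0]
t=7: x=[115.9000 111.7750 99.0500 86.4500 16.5000 2.2750 0.0500 0.0000 0.0000 0.0000] k=[116 110 103 88 13 3 5 0 0 0]

[1.0000, 0.9483, 0.8879, 0.7586, 0.1121, 0.0259, 0.0431, 0.0000, 0.0000, 0.0000]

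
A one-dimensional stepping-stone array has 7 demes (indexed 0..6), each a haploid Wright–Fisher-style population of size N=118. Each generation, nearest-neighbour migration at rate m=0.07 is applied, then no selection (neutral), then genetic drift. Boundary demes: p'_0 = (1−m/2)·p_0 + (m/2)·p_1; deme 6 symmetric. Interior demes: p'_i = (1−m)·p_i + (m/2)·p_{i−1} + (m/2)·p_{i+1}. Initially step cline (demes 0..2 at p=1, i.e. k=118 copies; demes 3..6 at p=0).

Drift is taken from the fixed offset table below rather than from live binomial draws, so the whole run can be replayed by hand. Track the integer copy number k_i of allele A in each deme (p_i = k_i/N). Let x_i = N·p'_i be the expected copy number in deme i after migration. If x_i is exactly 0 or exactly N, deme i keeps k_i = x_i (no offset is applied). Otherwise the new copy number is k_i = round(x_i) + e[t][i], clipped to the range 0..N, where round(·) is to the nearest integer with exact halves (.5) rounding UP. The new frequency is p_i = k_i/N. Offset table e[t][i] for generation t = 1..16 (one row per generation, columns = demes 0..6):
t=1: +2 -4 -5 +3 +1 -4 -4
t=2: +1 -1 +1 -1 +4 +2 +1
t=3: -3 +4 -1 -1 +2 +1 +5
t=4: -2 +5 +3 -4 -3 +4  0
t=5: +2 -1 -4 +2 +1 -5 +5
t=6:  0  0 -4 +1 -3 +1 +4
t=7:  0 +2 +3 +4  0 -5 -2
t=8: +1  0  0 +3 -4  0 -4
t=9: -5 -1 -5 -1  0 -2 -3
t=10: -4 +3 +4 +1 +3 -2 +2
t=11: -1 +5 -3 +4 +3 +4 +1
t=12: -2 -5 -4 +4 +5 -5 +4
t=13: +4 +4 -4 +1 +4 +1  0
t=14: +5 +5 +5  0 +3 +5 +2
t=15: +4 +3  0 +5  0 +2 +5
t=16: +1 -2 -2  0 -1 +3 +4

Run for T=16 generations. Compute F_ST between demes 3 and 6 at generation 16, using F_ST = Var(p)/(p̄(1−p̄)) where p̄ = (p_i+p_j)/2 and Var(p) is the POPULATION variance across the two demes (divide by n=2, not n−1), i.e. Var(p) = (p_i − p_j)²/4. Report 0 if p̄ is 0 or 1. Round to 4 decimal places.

0.0999

t=0: k=[118 118 118 0 0 0 0]
t=1: x=[118.0000 118.0000 113.8700 4.1300 0.0000 0.0000 0.0000] k=[118 118 109 7 0 0 0]
t=2: x=[118.0000 117.6850 105.7450 10.3250 0.2450 0.0000 0.0000] k=[118 117 107 9 4 0 0]
t=3: x=[117.9650 116.6850 103.9200 12.2550 4.0350 0.1400 0.0000] k=[115 118 103 11 6 1 0]
t=4: x=[115.1050 117.3700 100.3050 14.0450 6.0000 1.1400 0.0350] k=[113 118 103 10 3 5 0]
t=5: x=[113.1750 117.3000 100.2700 13.0100 3.3150 4.7550 0.1750] k=[115 116 96 15 4 0 5]
t=6: x=[115.0350 115.2650 93.8650 17.4500 4.2450 0.3150 4.8250] k=[115 115 90 18 1 1 9]
t=7: x=[115.0000 114.1250 88.3550 19.9250 1.5950 1.2800 8.7200] k=[115 116 91 24 2 0 7]
t=8: x=[115.0350 115.0900 89.5300 25.5750 2.7000 0.3150 6.7550] k=[116 115 90 29 0 0 3]
t=9: x=[115.9650 114.1600 88.7400 30.1200 1.0150 0.1050 2.8950] k=[111 113 84 29 1 0 0]
t=10: x=[111.0700 111.9150 83.0900 29.9450 1.9450 0.0350 0.0000] k=[107 115 87 31 5 0 0]
t=11: x=[107.2800 113.7400 86.0200 32.0500 5.7350 0.1750 0.0000] k=[106 118 83 36 9 4 0]
t=12: x=[106.4200 116.3550 82.5800 36.7000 9.7700 4.0350 0.1400] k=[104 111 79 41 15 0 4]
t=13: x=[104.2450 109.6350 78.7900 41.4200 15.3850 0.6650 3.8600] k=[108 114 75 42 19 2 4]
t=14: x=[108.2100 112.4250 75.2100 42.3500 19.2100 2.6650 3.9300] k=[113 117 80 42 22 8 6]
t=15: x=[113.1400 115.5650 79.9650 42.6300 22.2100 8.4200 6.0700] k=[117 118 80 48 22 10 11]
t=16: x=[117.0350 116.6350 80.2100 48.2100 22.4900 10.4550 10.9650] k=[118 115 78 48 21 13 15]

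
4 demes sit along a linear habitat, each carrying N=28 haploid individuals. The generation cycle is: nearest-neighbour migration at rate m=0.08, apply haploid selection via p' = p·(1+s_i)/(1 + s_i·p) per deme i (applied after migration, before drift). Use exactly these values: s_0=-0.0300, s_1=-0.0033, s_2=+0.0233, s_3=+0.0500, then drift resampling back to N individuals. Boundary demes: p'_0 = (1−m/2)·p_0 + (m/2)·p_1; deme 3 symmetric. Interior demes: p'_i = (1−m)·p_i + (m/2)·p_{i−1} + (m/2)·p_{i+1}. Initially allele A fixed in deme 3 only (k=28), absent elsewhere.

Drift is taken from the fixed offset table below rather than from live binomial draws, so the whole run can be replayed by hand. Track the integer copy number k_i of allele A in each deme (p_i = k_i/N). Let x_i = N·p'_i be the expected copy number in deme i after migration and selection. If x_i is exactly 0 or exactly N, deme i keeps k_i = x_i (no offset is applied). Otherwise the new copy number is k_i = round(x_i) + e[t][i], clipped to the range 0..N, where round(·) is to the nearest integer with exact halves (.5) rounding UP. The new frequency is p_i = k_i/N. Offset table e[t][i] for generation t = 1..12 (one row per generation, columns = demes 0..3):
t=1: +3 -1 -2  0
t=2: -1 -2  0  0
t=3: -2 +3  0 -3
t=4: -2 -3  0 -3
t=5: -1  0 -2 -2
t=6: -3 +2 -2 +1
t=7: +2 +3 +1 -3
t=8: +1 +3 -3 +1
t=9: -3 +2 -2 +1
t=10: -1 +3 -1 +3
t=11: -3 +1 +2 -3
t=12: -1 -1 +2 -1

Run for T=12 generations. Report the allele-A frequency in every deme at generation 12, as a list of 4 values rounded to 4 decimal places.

[0.0000, 0.3571, 0.2143, 0.5357]

t=0: k=[0 0 0 28]
t=1: x=[0.0000 0.0000 1.1450 26.9313] k=[0 0 0 27]
t=2: x=[0.0000 0.0000 1.1042 26.0120] k=[0 0 1 26]
t=3: x=[0.0000 0.0399 2.0024 25.1282] k=[0 3 2 22]
t=4: x=[0.1164 2.8316 2.8993 21.4480] k=[0 0 3 18]
t=5: x=[0.0000 0.1196 3.5508 17.7194] k=[0 0 2 16]
t=6: x=[0.0000 0.0797 2.5326 15.7770] k=[0 2 1 17]
t=7: x=[0.0776 1.8742 1.7167 16.6904] k=[2 5 3 14]
t=8: x=[2.0611 4.7869 3.5915 13.9014] k=[3 8 1 15]
t=9: x=[3.1147 7.5018 1.8800 14.7809] k=[0 10 0 16]
t=10: x=[0.3882 9.1796 1.0633 15.6974] k=[0 12 0 19]
t=11: x=[0.4658 11.0179 1.2676 18.5479] k=[0 12 3 16]
t=12: x=[0.4658 11.1378 3.9576 15.8168] k=[0 10 6 15]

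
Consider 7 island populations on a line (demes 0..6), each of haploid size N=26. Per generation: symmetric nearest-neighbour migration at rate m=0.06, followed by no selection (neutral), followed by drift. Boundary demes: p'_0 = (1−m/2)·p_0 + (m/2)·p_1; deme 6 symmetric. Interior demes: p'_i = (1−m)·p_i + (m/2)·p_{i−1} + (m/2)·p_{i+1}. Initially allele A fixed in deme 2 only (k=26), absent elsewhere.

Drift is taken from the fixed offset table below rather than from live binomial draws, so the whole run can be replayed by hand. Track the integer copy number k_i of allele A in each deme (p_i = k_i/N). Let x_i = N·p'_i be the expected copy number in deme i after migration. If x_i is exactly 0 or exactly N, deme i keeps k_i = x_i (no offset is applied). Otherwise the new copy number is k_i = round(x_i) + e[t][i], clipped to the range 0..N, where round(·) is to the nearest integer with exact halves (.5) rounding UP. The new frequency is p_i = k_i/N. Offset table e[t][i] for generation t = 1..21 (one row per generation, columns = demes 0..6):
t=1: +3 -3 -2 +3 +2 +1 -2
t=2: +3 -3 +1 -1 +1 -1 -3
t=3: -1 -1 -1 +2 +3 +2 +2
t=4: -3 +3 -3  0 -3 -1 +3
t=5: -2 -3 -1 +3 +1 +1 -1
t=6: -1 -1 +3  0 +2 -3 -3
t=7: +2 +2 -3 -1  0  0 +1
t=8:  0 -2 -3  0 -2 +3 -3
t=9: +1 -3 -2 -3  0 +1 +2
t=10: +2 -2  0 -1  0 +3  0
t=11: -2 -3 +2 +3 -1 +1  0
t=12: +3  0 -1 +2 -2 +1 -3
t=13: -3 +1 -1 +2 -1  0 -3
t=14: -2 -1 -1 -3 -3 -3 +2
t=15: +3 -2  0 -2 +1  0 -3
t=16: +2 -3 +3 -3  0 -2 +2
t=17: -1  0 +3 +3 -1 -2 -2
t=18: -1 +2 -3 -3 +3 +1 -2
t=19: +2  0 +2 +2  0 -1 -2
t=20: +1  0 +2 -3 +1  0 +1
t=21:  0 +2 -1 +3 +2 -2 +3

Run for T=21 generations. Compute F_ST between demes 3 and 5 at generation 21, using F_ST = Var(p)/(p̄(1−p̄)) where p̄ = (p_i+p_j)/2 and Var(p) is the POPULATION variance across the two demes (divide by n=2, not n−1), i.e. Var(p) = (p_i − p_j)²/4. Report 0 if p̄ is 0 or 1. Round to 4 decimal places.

0.1064

t=0: k=[0 0 26 0 0 0 0]
t=1: x=[0.0000 0.7800 24.4400 0.7800 0.0000 0.0000 0.0000] k=[0 0 22 4 0 0 0]
t=2: x=[0.0000 0.6600 20.8000 4.4200 0.1200 0.0000 0.0000] k=[0 0 22 3 1 0 0]
t=3: x=[0.0000 0.6600 20.7700 3.5100 1.0300 0.0300 0.0000] k=[0 0 20 6 4 2 0]
t=4: x=[0.0000 0.6000 18.9800 6.3600 4.0000 2.0000 0.0600] k=[0 4 16 6 1 1 3]
t=5: x=[0.1200 4.2400 15.3400 6.1500 1.1500 1.0600 2.9400] k=[0 1 14 9 2 2 2]
t=6: x=[0.0300 1.3600 13.4600 8.9400 2.2100 2.0000 2.0000] k=[0 0 16 9 4 0 0]
t=7: x=[0.0000 0.4800 15.3100 9.0600 4.0300 0.1200 0.0000] k=[0 2 12 8 4 0 0]
t=8: x=[0.0600 2.2400 11.5800 8.0000 4.0000 0.1200 0.0000] k=[0 0 9 8 2 3 0]
t=9: x=[0.0000 0.2700 8.7000 7.8500 2.2100 2.8800 0.0900] k=[0 0 7 5 2 4 2]
t=10: x=[0.0000 0.2100 6.7300 4.9700 2.1500 3.8800 2.0600] k=[0 0 7 4 2 7 2]
t=11: x=[0.0000 0.2100 6.7000 4.0300 2.2100 6.7000 2.1500] k=[0 0 9 7 1 8 2]
t=12: x=[0.0000 0.2700 8.6700 6.8800 1.3900 7.6100 2.1800] k=[0 0 8 9 0 9 0]
t=13: x=[0.0000 0.2400 7.7900 8.7000 0.5400 8.4600 0.2700] k=[0 1 7 11 0 8 0]
t=14: x=[0.0300 1.1500 6.9400 10.5500 0.5700 7.5200 0.2400] k=[0 0 6 8 0 5 2]
t=15: x=[0.0000 0.1800 5.8800 7.7000 0.3900 4.7600 2.0900] k=[0 0 6 6 1 5 0]
t=16: x=[0.0000 0.1800 5.8200 5.8500 1.2700 4.7300 0.1500] k=[0 0 9 3 1 3 2]
t=17: x=[0.0000 0.2700 8.5500 3.1200 1.1200 2.9100 2.0300] k=[0 0 12 6 0 1 0]
t=18: x=[0.0000 0.3600 11.4600 6.0000 0.2100 0.9400 0.0300] k=[0 2 8 3 3 2 0]
t=19: x=[0.0600 2.1200 7.6700 3.1500 2.9700 1.9700 0.0600] k=[2 2 10 5 3 1 0]
t=20: x=[2.0000 2.2400 9.6100 5.0900 3.0000 1.0300 0.0300] k=[3 2 12 2 4 1 1]
t=21: x=[2.9700 2.3300 11.4000 2.3600 3.8500 1.0900 1.0000] k=[3 4 10 5 6 0 4]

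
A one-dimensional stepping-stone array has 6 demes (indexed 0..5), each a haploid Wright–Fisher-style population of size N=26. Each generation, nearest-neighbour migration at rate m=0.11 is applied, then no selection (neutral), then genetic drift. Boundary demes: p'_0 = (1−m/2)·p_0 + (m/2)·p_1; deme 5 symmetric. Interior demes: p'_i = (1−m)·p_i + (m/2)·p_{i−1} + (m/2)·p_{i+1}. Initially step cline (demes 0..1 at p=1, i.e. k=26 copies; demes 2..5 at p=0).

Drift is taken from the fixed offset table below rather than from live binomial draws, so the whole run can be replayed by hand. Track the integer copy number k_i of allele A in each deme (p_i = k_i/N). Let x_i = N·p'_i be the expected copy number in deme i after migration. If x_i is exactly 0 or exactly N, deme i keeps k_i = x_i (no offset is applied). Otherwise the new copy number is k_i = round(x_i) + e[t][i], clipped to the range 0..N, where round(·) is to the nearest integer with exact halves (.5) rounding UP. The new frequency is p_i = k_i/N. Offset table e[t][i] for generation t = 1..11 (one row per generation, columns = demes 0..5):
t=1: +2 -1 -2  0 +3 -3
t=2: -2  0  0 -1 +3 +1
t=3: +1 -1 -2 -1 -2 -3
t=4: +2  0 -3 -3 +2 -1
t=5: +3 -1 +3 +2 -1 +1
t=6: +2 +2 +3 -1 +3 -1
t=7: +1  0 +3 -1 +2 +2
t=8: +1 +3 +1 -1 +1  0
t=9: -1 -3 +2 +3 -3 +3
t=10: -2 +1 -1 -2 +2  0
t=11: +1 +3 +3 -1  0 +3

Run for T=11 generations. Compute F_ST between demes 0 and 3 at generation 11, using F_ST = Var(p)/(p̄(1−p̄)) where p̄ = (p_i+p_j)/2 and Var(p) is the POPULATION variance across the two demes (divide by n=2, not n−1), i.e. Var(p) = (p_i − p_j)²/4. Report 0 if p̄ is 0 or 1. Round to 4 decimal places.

t=0: k=[26 26 0 0 0 0]
t=1: x=[26.0000 24.5700 1.4300 0.0000 0.0000 0.0000] k=[26 24 0 0 0 0]
t=2: x=[25.8900 22.7900 1.3200 0.0000 0.0000 0.0000] k=[24 23 1 0 0 0]
t=3: x=[23.9450 21.8450 2.1550 0.0550 0.0000 0.0000] k=[25 21 0 0 0 0]
t=4: x=[24.7800 20.0650 1.1550 0.0000 0.0000 0.0000] k=[26 20 0 0 0 0]
t=5: x=[25.6700 19.2300 1.1000 0.0000 0.0000 0.0000] k=[26 18 4 0 0 0]
t=6: x=[25.5600 17.6700 4.5500 0.2200 0.0000 0.0000] k=[26 20 8 0 0 0]
t=7: x=[25.6700 19.6700 8.2200 0.4400 0.0000 0.0000] k=[26 20 11 0 0 0]
t=8: x=[25.6700 19.8350 10.8900 0.6050 0.0000 0.0000] k=[26 23 12 0 0 0]
t=9: x=[25.8350 22.5600 11.9450 0.6600 0.0000 0.0000] k=[25 20 14 4 0 0]
t=10: x=[24.7250 19.9450 13.7800 4.3300 0.2200 0.0000] k=[23 21 13 2 2 0]
t=11: x=[22.8900 20.6700 12.8350 2.6050 1.8900 0.1100] k=[24 24 16 2 2 3]

0.7160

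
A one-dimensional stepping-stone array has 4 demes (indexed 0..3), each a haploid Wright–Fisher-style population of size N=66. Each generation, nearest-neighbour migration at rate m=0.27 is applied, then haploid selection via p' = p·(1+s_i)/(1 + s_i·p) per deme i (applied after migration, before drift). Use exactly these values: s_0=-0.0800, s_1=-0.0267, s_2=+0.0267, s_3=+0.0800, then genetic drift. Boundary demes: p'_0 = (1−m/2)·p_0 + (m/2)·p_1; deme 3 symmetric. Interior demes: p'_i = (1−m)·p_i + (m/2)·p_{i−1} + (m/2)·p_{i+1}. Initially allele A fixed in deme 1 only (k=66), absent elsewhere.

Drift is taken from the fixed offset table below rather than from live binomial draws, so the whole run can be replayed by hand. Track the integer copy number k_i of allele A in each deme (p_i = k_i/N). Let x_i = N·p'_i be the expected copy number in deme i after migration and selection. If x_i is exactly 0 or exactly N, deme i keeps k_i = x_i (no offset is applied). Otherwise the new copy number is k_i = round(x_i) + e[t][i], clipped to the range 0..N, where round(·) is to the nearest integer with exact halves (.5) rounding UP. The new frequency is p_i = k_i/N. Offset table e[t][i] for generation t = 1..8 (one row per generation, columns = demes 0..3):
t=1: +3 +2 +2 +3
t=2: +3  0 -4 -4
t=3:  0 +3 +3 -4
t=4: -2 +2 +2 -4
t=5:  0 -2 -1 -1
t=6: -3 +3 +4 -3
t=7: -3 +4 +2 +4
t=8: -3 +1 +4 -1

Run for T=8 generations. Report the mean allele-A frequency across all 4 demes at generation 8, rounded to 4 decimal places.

0.2727

t=0: k=[0 66 0 0]
t=1: x=[8.2867 47.8258 9.1150 0.0000] k=[11 50 11 0]
t=2: x=[15.2647 39.0395 15.0844 1.6009] k=[18 39 11 0]
t=3: x=[19.6648 31.9388 13.5770 1.6009] k=[20 35 17 0]
t=4: x=[20.8188 30.1014 17.4714 2.4717] k=[19 32 19 0]
t=5: x=[19.5874 28.0526 18.5392 2.7616] k=[20 26 18 2]
t=6: x=[19.6406 23.6974 17.2537 4.4703] k=[17 27 21 1]
t=7: x=[17.2660 24.4222 19.4697 3.9782] k=[14 28 21 8]
t=8: x=[14.9059 24.7450 20.5611 10.4123] k=[12 26 25 9]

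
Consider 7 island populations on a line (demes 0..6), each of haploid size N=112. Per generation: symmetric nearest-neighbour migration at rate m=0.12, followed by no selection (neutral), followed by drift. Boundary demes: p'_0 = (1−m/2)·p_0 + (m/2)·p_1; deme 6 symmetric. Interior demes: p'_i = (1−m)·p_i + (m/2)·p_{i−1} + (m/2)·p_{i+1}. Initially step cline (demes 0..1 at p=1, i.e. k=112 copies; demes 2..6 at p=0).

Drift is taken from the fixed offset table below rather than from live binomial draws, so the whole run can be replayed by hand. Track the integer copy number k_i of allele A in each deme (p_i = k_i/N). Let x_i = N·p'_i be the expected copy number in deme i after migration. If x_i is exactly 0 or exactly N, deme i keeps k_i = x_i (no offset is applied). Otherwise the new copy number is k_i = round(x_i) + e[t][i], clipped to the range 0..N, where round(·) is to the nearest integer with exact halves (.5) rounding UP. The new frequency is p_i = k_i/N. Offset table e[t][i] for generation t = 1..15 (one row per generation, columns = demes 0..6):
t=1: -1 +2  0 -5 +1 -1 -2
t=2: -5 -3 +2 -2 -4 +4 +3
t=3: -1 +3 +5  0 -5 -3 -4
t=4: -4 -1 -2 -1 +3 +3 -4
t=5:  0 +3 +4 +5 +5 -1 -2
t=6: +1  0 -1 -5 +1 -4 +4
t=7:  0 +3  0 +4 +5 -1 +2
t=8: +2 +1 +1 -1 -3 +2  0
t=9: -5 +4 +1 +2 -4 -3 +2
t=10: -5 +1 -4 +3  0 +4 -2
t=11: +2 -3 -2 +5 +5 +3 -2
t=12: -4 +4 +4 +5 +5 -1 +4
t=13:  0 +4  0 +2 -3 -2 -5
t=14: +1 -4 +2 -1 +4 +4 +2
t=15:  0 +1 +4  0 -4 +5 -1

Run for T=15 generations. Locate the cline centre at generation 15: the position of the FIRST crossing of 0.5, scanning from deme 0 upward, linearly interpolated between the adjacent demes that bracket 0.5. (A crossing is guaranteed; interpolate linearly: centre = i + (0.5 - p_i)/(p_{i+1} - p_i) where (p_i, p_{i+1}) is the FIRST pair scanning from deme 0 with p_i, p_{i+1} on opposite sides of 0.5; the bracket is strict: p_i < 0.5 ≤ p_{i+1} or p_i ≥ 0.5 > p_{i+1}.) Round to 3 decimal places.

1.920

t=0: k=[112 112 0 0 0 0 0]
t=1: x=[112.0000 105.2800 6.7200 0.0000 0.0000 0.0000 0.0000] k=[112 107 7 0 0 0 0]
t=2: x=[111.7000 101.3000 12.5800 0.4200 0.0000 0.0000 0.0000] k=[107 98 15 0 0 0 0]
t=3: x=[106.4600 93.5600 19.0800 0.9000 0.0000 0.0000 0.0000] k=[105 97 24 1 0 0 0]
t=4: x=[104.5200 93.1000 27.0000 2.3200 0.0600 0.0000 0.0000] k=[101 92 25 1 3 0 0]
t=5: x=[100.4600 88.5200 27.5800 2.5600 2.7000 0.1800 0.0000] k=[100 92 32 8 8 0 0]
t=6: x=[99.5200 88.8800 34.1600 9.4400 7.5200 0.4800 0.0000] k=[101 89 33 4 9 0 0]
t=7: x=[100.2800 86.3600 34.6200 6.0400 8.1600 0.5400 0.0000] k=[100 89 35 10 13 0 0]
t=8: x=[99.3400 86.4200 36.7400 11.6800 12.0400 0.7800 0.0000] k=[101 87 38 11 9 3 0]
t=9: x=[100.1600 84.9000 39.3200 12.5000 8.7600 3.1800 0.1800] k=[95 89 40 15 5 0 2]
t=10: x=[94.6400 86.4200 41.4400 15.9000 5.3000 0.4200 1.8800] k=[90 87 37 19 5 4 0]
t=11: x=[89.8200 84.1800 38.9200 19.2400 5.7800 3.8200 0.2400] k=[92 81 37 24 11 7 0]
t=12: x=[91.3400 79.0200 38.8600 24.0000 11.5400 6.8200 0.4200] k=[87 83 43 29 17 6 4]
t=13: x=[86.7600 80.8400 44.5600 29.1200 17.0600 6.5400 4.1200] k=[87 85 45 31 14 5 0]
t=14: x=[86.8800 82.7200 46.5600 30.8200 14.4800 5.2400 0.3000] k=[88 79 49 30 18 9 2]
t=15: x=[87.4600 77.7400 49.6600 30.4200 18.1800 9.1200 2.4200] k=[87 79 54 30 14 14 1]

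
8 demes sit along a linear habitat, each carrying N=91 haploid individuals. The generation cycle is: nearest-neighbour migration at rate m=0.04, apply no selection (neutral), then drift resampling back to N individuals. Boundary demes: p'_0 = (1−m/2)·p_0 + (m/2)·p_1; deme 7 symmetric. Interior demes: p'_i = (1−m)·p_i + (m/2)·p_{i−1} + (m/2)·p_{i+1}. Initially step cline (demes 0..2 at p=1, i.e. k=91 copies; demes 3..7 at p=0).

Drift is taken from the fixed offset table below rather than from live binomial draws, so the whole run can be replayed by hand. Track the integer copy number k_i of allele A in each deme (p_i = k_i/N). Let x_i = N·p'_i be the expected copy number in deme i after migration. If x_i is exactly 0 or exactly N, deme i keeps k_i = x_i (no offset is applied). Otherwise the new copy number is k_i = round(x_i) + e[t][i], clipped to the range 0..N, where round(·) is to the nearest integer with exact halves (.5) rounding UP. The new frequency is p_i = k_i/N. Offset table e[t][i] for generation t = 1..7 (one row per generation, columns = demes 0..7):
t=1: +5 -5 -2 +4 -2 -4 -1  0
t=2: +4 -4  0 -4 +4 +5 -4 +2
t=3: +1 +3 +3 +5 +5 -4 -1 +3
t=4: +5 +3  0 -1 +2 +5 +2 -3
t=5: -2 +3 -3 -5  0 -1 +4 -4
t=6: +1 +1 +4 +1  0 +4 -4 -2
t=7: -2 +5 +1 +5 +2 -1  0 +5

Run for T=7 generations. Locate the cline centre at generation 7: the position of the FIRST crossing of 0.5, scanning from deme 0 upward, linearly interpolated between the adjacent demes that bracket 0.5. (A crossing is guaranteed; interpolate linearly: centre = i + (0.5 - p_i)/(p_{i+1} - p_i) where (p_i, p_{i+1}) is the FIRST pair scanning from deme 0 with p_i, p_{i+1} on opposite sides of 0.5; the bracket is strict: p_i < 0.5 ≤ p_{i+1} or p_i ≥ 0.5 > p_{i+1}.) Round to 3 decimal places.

t=0: k=[91 91 91 0 0 0 0 0]
t=1: x=[91.0000 91.0000 89.1800 1.8200 0.0000 0.0000 0.0000 0.0000] k=[91 91 87 6 0 0 0 0]
t=2: x=[91.0000 90.9200 85.4600 7.5000 0.1200 0.0000 0.0000 0.0000] k=[91 87 85 4 4 0 0 0]
t=3: x=[90.9200 87.0400 83.4200 5.6200 3.9200 0.0800 0.0000 0.0000] k=[91 90 86 11 9 0 0 0]
t=4: x=[90.9800 89.9400 84.5800 12.4600 8.8600 0.1800 0.0000 0.0000] k=[91 91 85 11 11 5 0 0]
t=5: x=[91.0000 90.8800 83.6400 12.4800 10.8800 5.0200 0.1000 0.0000] k=[91 91 81 7 11 4 4 0]
t=6: x=[91.0000 90.8000 79.7200 8.5600 10.7800 4.1400 3.9200 0.0800] k=[91 91 84 10 11 8 0 0]
t=7: x=[91.0000 90.8600 82.6600 11.5000 10.9200 7.9000 0.1600 0.0000] k=[91 91 84 17 13 7 0 0]

2.575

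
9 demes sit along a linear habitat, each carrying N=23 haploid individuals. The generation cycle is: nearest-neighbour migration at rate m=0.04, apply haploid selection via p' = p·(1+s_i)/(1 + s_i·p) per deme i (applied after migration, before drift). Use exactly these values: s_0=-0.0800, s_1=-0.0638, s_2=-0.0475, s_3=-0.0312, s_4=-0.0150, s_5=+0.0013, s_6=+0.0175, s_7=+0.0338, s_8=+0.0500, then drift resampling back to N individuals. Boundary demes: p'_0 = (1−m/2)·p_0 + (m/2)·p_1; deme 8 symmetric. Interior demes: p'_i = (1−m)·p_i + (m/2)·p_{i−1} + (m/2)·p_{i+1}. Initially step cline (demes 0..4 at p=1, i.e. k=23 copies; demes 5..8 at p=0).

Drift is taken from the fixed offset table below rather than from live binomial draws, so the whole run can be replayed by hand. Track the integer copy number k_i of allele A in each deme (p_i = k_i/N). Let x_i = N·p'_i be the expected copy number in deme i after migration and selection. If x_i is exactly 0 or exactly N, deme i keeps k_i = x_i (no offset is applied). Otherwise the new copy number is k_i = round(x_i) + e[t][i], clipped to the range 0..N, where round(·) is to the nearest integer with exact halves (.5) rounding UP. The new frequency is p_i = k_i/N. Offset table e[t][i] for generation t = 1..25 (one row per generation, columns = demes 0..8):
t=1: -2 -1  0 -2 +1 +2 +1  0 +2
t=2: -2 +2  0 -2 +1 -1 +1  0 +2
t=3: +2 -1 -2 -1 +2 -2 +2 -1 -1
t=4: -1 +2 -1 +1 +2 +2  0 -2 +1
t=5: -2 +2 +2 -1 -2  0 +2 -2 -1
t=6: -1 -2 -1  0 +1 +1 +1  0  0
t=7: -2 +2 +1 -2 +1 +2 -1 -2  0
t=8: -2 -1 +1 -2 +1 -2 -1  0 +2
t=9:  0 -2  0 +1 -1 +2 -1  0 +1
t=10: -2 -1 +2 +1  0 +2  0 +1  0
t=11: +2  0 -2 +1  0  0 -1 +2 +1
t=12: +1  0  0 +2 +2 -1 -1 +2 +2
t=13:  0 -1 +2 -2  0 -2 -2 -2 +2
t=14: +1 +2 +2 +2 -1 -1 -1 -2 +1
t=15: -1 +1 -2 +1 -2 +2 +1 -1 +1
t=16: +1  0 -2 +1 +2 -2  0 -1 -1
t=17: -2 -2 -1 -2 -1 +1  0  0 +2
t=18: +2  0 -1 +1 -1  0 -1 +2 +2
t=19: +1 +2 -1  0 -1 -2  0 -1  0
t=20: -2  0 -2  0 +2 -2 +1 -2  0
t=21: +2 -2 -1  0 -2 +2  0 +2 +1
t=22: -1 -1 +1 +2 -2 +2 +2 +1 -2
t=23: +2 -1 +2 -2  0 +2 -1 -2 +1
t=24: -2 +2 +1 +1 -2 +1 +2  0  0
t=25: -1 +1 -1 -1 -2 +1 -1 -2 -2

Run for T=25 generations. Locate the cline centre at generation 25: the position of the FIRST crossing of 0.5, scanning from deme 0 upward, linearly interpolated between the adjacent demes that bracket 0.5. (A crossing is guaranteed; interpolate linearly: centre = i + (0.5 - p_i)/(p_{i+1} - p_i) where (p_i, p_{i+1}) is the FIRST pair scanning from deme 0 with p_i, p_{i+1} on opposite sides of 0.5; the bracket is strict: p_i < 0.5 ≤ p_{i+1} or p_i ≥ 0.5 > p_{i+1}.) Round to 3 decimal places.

4.375

t=0: k=[23 23 23 23 23 0 0 0 0]
t=1: x=[23.0000 23.0000 23.0000 23.0000 22.5331 0.4606 0.0000 0.0000 0.0000] k=[23 23 23 23 23 2 0 0 0]
t=2: x=[23.0000 23.0000 23.0000 23.0000 22.5737 2.3828 0.0407 0.0000 0.0000] k=[23 23 23 23 23 1 1 0 0]
t=3: x=[23.0000 23.0000 23.0000 23.0000 22.5534 1.4418 0.9964 0.0207 0.0000] k=[23 23 23 23 23 0 3 0 0]
t=4: x=[23.0000 23.0000 23.0000 23.0000 22.5331 0.5207 2.9240 0.0620 0.0000] k=[23 23 23 23 23 3 3 0 0]
t=5: x=[23.0000 23.0000 23.0000 23.0000 22.5940 3.4038 2.9848 0.0620 0.0000] k=[23 23 23 23 21 3 5 0 0]
t=6: x=[23.0000 23.0000 23.0000 22.9587 20.6483 3.4038 4.9268 0.1034 0.0000] k=[23 23 23 23 22 4 6 0 0]
t=7: x=[23.0000 23.0000 23.0000 22.9794 21.6408 4.4046 5.9159 0.1240 0.0000] k=[23 23 23 21 23 6 5 0 0]
t=8: x=[23.0000 23.0000 22.9580 21.0235 22.6143 6.3260 4.9874 0.1034 0.0000] k=[23 23 23 19 23 4 4 0 0]
t=9: x=[23.0000 23.0000 22.9160 19.0575 22.5331 4.3846 3.9767 0.0827 0.0000] k=[23 23 23 20 22 6 3 0 0]
t=10: x=[23.0000 23.0000 22.9370 20.0187 21.6205 6.2659 3.0455 0.0620 0.0000] k=[23 23 23 21 22 8 3 1 0]
t=11: x=[23.0000 23.0000 22.9580 21.0029 21.6813 8.1868 3.1063 1.0529 0.0210] k=[23 23 21 22 22 8 2 3 1]
t=12: x=[23.0000 22.9573 20.9718 21.9487 21.7016 8.1668 2.1739 3.0263 1.0895] k=[23 23 21 23 23 7 1 5 3]
t=13: x=[23.0000 22.9573 20.9926 22.9587 22.6752 7.2064 1.2199 5.0090 3.1710] k=[23 22 23 21 23 5 0 3 5]
t=14: x=[22.9783 21.9775 22.9370 21.0235 22.5940 5.2653 0.1628 3.0673 5.1524] k=[23 23 23 23 22 4 0 1 6]
t=15: x=[23.0000 23.0000 23.0000 22.9794 21.6408 4.2845 0.1017 1.1147 6.1165] k=[23 23 23 23 20 6 1 0 7]
t=16: x=[23.0000 23.0000 23.0000 22.9381 19.7379 6.1859 1.0980 0.1654 7.0972] k=[23 23 23 23 22 4 1 0 6]
t=17: x=[23.0000 23.0000 23.0000 22.9794 21.6408 4.3045 1.0574 0.1447 6.0961] k=[23 23 23 21 21 5 1 0 8]
t=18: x=[23.0000 23.0000 22.9580 20.9824 20.6483 5.2453 1.0777 0.1860 8.0940] k=[23 23 22 22 20 5 0 2 10]
t=19: x=[23.0000 22.9786 21.9733 21.9281 19.6975 5.2052 0.1424 2.1848 10.1156] k=[23 23 21 22 19 3 0 1 10]
t=20: x=[23.0000 22.9573 20.9718 21.8869 18.6873 3.2636 0.0814 1.1972 10.0955] k=[23 23 19 22 21 1 1 0 10]
t=21: x=[23.0000 22.9146 18.9811 21.8869 20.5876 1.4017 0.9964 0.2274 10.0754] k=[23 21 18 22 19 3 1 2 11]
t=22: x=[22.9565 20.8552 17.9508 21.8252 18.6873 3.2837 1.0777 2.2259 11.0999] k=[22 20 19 23 17 5 3 3 9]
t=23: x=[21.8740 19.8448 18.9398 22.7936 16.8119 5.2052 3.0861 3.2107 9.1474] k=[23 19 21 21 17 7 2 1 10]
t=24: x=[22.9131 18.9027 20.8677 20.8592 16.8119 7.1064 2.1131 1.2384 10.0955] k=[21 21 22 22 15 8 4 1 10]
t=25: x=[20.8424 20.8974 21.9315 21.8252 14.9210 8.0668 4.0779 1.2796 10.0955] k=[20 22 21 21 13 9 3 0 8]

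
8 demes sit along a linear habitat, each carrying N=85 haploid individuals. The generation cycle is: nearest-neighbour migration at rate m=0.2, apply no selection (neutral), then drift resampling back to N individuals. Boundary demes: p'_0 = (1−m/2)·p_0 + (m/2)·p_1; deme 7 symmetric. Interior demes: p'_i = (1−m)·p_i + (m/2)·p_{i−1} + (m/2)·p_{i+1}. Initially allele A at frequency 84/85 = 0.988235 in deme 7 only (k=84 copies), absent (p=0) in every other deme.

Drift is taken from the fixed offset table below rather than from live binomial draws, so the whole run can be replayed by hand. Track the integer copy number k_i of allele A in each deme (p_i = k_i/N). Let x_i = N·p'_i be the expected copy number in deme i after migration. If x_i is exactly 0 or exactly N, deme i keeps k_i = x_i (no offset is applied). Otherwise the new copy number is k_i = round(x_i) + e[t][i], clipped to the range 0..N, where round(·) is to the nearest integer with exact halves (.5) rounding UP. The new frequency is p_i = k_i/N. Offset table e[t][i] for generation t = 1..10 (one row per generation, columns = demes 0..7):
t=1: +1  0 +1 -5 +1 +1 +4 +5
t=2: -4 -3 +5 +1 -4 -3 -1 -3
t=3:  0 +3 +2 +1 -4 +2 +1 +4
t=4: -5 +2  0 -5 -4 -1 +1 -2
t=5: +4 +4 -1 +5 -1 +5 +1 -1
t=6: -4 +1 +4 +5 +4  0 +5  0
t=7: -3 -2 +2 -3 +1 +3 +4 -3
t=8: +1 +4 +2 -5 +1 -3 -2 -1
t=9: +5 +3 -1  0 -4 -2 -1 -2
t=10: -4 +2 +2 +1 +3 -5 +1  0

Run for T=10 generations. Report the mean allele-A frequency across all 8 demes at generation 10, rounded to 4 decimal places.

0.1471

t=0: k=[0 0 0 0 0 0 0 84]
t=1: x=[0.0000 0.0000 0.0000 0.0000 0.0000 0.0000 8.4000 75.6000] k=[0 0 0 0 0 0 12 81]
t=2: x=[0.0000 0.0000 0.0000 0.0000 0.0000 1.2000 17.7000 74.1000] k=[0 0 0 0 0 0 17 71]
t=3: x=[0.0000 0.0000 0.0000 0.0000 0.0000 1.7000 20.7000 65.6000] k=[0 0 0 0 0 4 22 70]
t=4: x=[0.0000 0.0000 0.0000 0.0000 0.4000 5.4000 25.0000 65.2000] k=[0 0 0 0 0 4 26 63]
t=5: x=[0.0000 0.0000 0.0000 0.0000 0.4000 5.8000 27.5000 59.3000] k=[0 0 0 0 0 11 29 58]
t=6: x=[0.0000 0.0000 0.0000 0.0000 1.1000 11.7000 30.1000 55.1000] k=[0 0 0 0 5 12 35 55]
t=7: x=[0.0000 0.0000 0.0000 0.5000 5.2000 13.6000 34.7000 53.0000] k=[0 0 0 0 6 17 39 50]
t=8: x=[0.0000 0.0000 0.0000 0.6000 6.5000 18.1000 37.9000 48.9000] k=[0 0 0 0 8 15 36 48]
t=9: x=[0.0000 0.0000 0.0000 0.8000 7.9000 16.4000 35.1000 46.8000] k=[0 0 0 1 4 14 34 45]
t=10: x=[0.0000 0.0000 0.1000 1.2000 4.7000 15.0000 33.1000 43.9000] k=[0 0 2 2 8 10 34 44]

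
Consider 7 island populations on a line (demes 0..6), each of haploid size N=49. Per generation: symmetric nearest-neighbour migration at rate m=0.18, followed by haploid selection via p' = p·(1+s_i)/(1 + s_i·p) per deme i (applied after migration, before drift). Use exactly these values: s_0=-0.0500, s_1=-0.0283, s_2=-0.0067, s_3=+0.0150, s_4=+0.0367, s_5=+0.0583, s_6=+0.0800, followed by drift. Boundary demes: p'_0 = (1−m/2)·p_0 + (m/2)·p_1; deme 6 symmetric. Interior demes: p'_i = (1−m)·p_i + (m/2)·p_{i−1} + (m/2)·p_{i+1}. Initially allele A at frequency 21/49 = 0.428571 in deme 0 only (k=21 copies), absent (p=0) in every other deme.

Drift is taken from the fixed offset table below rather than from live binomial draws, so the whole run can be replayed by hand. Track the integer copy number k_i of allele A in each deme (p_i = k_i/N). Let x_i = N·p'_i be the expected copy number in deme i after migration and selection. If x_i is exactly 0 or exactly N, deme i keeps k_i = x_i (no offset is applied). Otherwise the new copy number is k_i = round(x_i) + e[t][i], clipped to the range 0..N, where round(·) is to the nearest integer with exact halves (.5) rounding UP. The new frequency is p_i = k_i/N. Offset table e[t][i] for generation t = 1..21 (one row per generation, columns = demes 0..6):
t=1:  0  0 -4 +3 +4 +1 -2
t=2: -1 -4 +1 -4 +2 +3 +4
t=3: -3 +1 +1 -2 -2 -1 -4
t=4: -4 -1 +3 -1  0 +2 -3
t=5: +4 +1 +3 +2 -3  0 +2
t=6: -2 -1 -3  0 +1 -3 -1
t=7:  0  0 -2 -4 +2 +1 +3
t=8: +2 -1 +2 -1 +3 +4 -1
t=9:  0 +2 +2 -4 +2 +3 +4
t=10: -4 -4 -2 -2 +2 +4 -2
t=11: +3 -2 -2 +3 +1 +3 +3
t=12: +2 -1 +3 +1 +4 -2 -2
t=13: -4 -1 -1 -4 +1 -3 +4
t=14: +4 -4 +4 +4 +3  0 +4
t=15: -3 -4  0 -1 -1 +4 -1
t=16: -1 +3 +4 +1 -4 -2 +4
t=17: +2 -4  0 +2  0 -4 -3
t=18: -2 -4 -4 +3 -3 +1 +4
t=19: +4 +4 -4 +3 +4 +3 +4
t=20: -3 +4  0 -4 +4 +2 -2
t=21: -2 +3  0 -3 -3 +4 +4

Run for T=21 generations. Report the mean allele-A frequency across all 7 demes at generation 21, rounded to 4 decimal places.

t=0: k=[21 0 0 0 0 0 0]
t=1: x=[18.5156 1.8385 0.0000 0.0000 0.0000 0.0000 0.0000] k=[19 2 0 0 0 0 0]
t=2: x=[16.8977 3.2615 0.1788 0.0000 0.0000 0.0000 0.0000] k=[16 0 1 0 0 0 0]
t=3: x=[14.0406 1.4880 0.8146 0.0913 0.0000 0.0000 0.0000] k=[11 2 2 0 0 0 0]
t=4: x=[9.7822 2.7349 1.8083 0.1827 0.0000 0.0000 0.0000] k=[6 2 5 0 0 0 0]
t=5: x=[5.3890 2.5595 4.2538 0.4567 0.0000 0.0000 0.0000] k=[9 4 7 2 0 0 0]
t=6: x=[8.1940 4.5990 6.2433 2.3025 0.1866 0.0000 0.0000] k=[6 4 3 2 1 0 0]
t=7: x=[5.5620 3.9837 2.9811 2.0288 1.0359 0.0952 0.0000] k=[6 4 1 0 3 1 0]
t=8: x=[5.5620 3.8079 1.1723 0.3654 2.6385 1.1521 0.0972] k=[8 3 3 0 6 5 0]
t=9: x=[7.2282 3.3591 2.7127 0.8219 5.5448 4.8836 0.4856] k=[7 5 5 0 8 8 4]
t=10: x=[6.5244 5.0485 4.5223 1.1871 7.5062 8.0126 4.6755] k=[3 1 3 0 10 12 3]
t=11: x=[2.6867 1.3226 2.5338 1.1871 9.5542 11.5012 4.0894] k=[6 0 1 4 11 15 7]
t=12: x=[5.2161 0.6124 1.1723 4.4195 11.0351 14.4915 8.2338] k=[7 0 4 5 15 12 6]
t=13: x=[6.0911 0.9625 3.7069 5.8867 14.1906 12.2430 6.9886] k=[2 0 3 2 15 9 11]
t=14: x=[1.7322 0.4374 2.6233 3.3056 13.6420 10.1691 11.4828] k=[6 0 7 7 17 10 15]
t=15: x=[5.2161 1.1377 6.3328 7.9992 15.8541 11.5734 15.3494] k=[2 0 6 7 15 16 14]
t=16: x=[1.7322 0.6999 5.5170 7.7264 14.7387 16.3412 14.9679] k=[1 4 10 9 11 14 19]
t=17: x=[1.2081 4.1594 9.3192 9.3824 11.4023 14.7577 19.4451] k=[3 0 9 11 11 11 16]
t=18: x=[2.6007 1.0501 8.3234 10.9460 11.3105 11.9547 16.3782] k=[1 0 4 14 8 13 20]
t=19: x=[0.8653 0.4374 4.5124 12.6996 9.2576 13.7330 20.2783] k=[5 4 1 16 13 17 24]
t=20: x=[4.6880 3.7201 2.6034 14.5317 13.9874 17.9089 24.3120] k=[2 8 3 11 18 20 22]
t=21: x=[2.4193 6.8393 4.1444 11.0368 17.9580 20.6740 22.7550] k=[0 10 4 8 15 25 27]

0.2595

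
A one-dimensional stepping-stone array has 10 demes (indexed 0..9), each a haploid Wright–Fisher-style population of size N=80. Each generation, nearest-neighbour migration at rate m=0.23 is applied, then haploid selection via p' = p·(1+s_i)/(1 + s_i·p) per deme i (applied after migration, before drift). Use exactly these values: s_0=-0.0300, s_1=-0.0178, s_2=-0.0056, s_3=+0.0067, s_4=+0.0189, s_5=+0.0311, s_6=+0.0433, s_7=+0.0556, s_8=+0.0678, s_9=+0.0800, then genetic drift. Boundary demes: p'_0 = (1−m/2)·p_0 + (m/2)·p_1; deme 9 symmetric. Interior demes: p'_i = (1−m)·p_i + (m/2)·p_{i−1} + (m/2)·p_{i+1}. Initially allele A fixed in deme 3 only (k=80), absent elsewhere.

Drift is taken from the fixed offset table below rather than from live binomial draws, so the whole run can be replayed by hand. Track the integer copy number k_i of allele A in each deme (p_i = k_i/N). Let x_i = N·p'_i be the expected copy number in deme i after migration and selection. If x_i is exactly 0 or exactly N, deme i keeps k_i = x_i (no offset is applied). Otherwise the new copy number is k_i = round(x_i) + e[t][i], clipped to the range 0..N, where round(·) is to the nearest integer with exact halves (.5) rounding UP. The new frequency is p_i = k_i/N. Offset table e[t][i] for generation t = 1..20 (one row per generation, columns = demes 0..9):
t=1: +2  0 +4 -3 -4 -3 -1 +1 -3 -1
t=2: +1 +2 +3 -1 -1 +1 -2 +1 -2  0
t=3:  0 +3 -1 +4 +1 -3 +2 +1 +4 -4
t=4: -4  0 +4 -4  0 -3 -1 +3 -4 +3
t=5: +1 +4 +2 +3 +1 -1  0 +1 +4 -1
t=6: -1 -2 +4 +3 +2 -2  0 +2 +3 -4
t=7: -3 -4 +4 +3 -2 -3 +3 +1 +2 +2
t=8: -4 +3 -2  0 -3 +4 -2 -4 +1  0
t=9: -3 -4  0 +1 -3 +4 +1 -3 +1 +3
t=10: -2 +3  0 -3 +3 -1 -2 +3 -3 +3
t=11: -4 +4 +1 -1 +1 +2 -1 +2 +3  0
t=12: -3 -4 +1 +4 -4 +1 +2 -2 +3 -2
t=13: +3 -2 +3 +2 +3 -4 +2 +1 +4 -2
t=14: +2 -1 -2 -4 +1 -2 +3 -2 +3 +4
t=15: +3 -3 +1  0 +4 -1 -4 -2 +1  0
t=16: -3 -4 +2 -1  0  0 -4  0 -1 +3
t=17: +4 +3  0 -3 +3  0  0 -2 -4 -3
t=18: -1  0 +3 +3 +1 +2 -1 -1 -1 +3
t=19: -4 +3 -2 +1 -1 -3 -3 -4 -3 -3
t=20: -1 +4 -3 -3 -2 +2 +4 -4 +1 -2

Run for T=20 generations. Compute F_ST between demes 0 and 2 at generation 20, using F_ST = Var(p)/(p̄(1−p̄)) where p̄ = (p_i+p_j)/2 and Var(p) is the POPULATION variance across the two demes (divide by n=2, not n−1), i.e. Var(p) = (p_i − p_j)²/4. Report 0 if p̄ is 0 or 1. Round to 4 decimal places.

t=0: k=[0 0 0 80 0 0 0 0 0 0]
t=1: x=[0.0000 0.0000 9.1544 61.6944 9.3536 0.0000 0.0000 0.0000 0.0000 0.0000] k=[0 0 13 59 5 0 0 0 0 0]
t=2: x=[0.0000 1.4689 16.7206 47.6288 10.8088 0.5928 0.0000 0.0000 0.0000 0.0000] k=[0 3 20 47 10 2 0 0 0 0]
t=3: x=[0.3347 4.5326 21.0627 39.7735 13.5444 2.7708 0.2399 0.0000 0.0000 0.0000] k=[0 8 20 44 15 0 2 0 0 0]
t=4: x=[0.8927 8.3251 21.2921 38.0382 16.8578 2.0143 1.6053 0.2427 0.0000 0.0000] k=[0 8 25 34 17 0 1 3 0 0]
t=5: x=[0.8927 8.8921 23.9856 31.1369 17.2520 2.1327 1.1626 2.5555 0.3683 0.0000] k=[2 13 26 34 18 1 1 4 4 0]
t=6: x=[3.1709 13.0329 25.3277 31.3672 18.1464 3.0434 1.4022 3.8484 3.7687 0.4966] k=[2 11 29 34 20 1 1 6 7 0]
t=7: x=[2.9473 11.8525 27.4037 31.9430 19.7017 3.2800 1.6418 5.8256 6.4589 0.8687] k=[0 8 31 35 18 0 5 7 8 3]
t=8: x=[0.8927 9.5726 28.7115 32.7140 18.1464 2.7245 4.8444 7.2332 7.7576 3.8472] k=[0 13 27 33 15 7 3 3 9 4]
t=9: x=[1.4510 12.9193 25.9814 30.3657 16.3927 7.6698 3.6031 3.8852 8.2056 4.9185] k=[0 9 26 31 13 12 5 1 9 8]
t=10: x=[1.0043 9.7650 24.5244 28.4774 15.1840 11.6107 5.5604 2.5082 8.4480 8.6937] k=[0 13 25 25 18 11 4 6 5 12]
t=11: x=[1.4510 12.6920 23.5266 24.3079 18.2625 11.2938 5.2387 5.9460 6.2898 11.9567] k=[0 17 25 23 19 13 4 8 9 12]
t=12: x=[1.8977 15.7367 23.7561 22.8789 19.0403 12.9847 5.7159 8.0379 9.7793 12.4424] k=[0 12 25 27 15 14 8 6 13 10]
t=13: x=[1.3393 11.9315 23.6414 25.5059 16.5090 13.7706 8.7861 7.3900 12.5276 11.0582] k=[4 10 27 28 20 10 11 8 17 9]
t=14: x=[4.5573 11.0923 25.0632 27.0845 20.0500 11.5647 10.9340 9.8374 15.8628 10.6084] k=[7 10 23 23 21 10 14 8 19 15]
t=15: x=[7.1443 10.9788 21.4168 22.8789 20.2468 12.0348 13.3138 10.4363 18.1801 16.4426] k=[10 8 22 23 24 11 9 8 19 16]
t=16: x=[9.5117 9.6861 20.4195 23.1096 22.6931 12.5864 9.4630 9.8374 18.2993 17.3687] k=[7 6 22 22 23 13 5 10 17 20]
t=17: x=[6.6957 7.8273 20.0754 22.2220 22.0327 13.5717 6.7525 10.7226 17.4173 20.8182] k=[11 11 20 19 25 14 7 9 13 18]
t=18: x=[10.7142 11.8525 18.7692 19.9047 23.3534 14.8264 8.3466 9.6811 13.8503 18.4967] k=[10 12 22 23 24 17 7 9 13 21]
t=19: x=[9.9613 12.7266 20.8782 23.1096 23.3887 17.0625 8.7034 9.6811 14.2105 21.2595] k=[6 16 19 24 22 14 6 6 11 18]
t=20: x=[6.9541 14.9752 19.1481 23.3051 21.6040 14.3573 7.1927 6.9090 11.8783 18.2567] k=[6 19 16 20 20 16 11 3 13 16]

0.0329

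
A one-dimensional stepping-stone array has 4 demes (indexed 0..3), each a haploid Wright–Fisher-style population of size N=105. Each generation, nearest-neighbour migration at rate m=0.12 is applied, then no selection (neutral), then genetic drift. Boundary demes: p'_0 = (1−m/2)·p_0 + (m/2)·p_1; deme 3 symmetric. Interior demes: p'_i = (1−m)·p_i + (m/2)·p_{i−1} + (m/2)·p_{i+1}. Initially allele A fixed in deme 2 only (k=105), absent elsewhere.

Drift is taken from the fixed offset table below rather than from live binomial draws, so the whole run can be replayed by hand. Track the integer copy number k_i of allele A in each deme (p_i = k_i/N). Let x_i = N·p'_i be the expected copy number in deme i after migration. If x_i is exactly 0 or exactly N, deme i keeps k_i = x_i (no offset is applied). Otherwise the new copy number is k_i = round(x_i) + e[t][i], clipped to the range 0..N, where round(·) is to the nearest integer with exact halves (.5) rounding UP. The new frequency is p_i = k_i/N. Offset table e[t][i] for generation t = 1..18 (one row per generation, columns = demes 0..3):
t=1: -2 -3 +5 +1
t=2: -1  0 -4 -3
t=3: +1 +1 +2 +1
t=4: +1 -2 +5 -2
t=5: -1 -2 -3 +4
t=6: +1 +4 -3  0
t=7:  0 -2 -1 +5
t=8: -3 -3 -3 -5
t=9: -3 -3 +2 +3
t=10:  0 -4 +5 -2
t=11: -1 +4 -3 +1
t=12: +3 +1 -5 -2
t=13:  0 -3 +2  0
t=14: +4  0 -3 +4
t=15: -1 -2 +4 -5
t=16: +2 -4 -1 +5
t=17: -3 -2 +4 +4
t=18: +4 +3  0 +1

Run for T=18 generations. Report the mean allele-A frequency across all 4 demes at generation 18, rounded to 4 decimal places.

0.2452

t=0: k=[0 0 105 0]
t=1: x=[0.0000 6.3000 92.4000 6.3000] k=[0 3 97 7]
t=2: x=[0.1800 8.4600 85.9600 12.4000] k=[0 8 82 9]
t=3: x=[0.4800 11.9600 73.1800 13.3800] k=[1 13 75 14]
t=4: x=[1.7200 16.0000 67.6200 17.6600] k=[3 14 73 16]
t=5: x=[3.6600 16.8800 66.0400 19.4200] k=[3 15 63 23]
t=6: x=[3.7200 17.1600 57.7200 25.4000] k=[5 21 55 25]
t=7: x=[5.9600 22.0800 51.1600 26.8000] k=[6 20 50 32]
t=8: x=[6.8400 20.9600 47.1200 33.0800] k=[4 18 44 28]
t=9: x=[4.8400 18.7200 41.4800 28.9600] k=[2 16 43 32]
t=10: x=[2.8400 16.7800 40.7200 32.6600] k=[3 13 46 31]
t=11: x=[3.6000 14.3800 43.1200 31.9000] k=[3 18 40 33]
t=12: x=[3.9000 18.4200 38.2600 33.4200] k=[7 19 33 31]
t=13: x=[7.7200 19.1200 32.0400 31.1200] k=[8 16 34 31]
t=14: x=[8.4800 16.6000 32.7400 31.1800] k=[12 17 30 35]
t=15: x=[12.3000 17.4800 29.5200 34.7000] k=[11 15 34 30]
t=16: x=[11.2400 15.9000 32.6200 30.2400] k=[13 12 32 35]
t=17: x=[12.9400 13.2600 30.9800 34.8200] k=[10 11 35 39]
t=18: x=[10.0600 12.3800 33.8000 38.7600] k=[14 15 34 40]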